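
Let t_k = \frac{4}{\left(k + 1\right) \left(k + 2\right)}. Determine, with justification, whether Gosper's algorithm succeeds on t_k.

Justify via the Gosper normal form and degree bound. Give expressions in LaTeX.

t_(k+1)/t_k = (k + 1)/(k + 3).
Take A(k)=k + 1, B(k)=k + 3, C(k)=1.
Solve (k + 1)·f(k+1) − (k + 2)·f(k) = 1.
Degrees (1,1,0) ⇒ d ≤ 1.
Match coefficients ⇒ f(k) = k.
So s_k = (B(k−1)f/C)·t_k = (k*(k + 2))·t_k = 4*k/(k + 1).
Verify: 4/(k**2 + 3*k + 2) matches t_k.

Yes. s_k = \frac{4 k}{k + 1}.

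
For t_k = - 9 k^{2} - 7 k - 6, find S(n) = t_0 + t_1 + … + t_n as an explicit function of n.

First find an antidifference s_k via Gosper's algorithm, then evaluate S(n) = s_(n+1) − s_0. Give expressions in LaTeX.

The ratio is (9*k**2 + 25*k + 22)/(9*k**2 + 7*k + 6).
A = 1, B = 1, C = k**2 + 7*k/9 + 2/3.
Solve (1)·f(k+1) − (1)·f(k) = k**2 + 7*k/9 + 2/3.
Bound: deg f ≤ 3.
Match coefficients ⇒ f(k) = k*(3*k**2 - k + 4)/9.
So s_k = (B(k−1)f/C)·t_k = (k*(3*k**2 - k + 4)/(9*k**2 + 7*k + 6))·t_k = k*(-3*k**2 + k - 4).
s_(k+1) − s_k = -9*k**2 - 7*k - 6 = t_k.
s_(n+1) = -3*n**3 - 8*n**2 - 11*n - 6 and s_(0) = 0, so S(n) = -3*n**3 - 8*n**2 - 11*n - 6.

S(n) = - 3 n^{3} - 8 n^{2} - 11 n - 6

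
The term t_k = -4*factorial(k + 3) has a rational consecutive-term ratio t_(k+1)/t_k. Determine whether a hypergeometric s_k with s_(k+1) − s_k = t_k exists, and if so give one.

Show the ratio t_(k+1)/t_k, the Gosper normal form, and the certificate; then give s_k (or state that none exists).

t_(k+1)/t_k = k + 4.
Factor: A=k + 4; B=1; C=1.
Solve (k + 4)·f(k+1) − (1)·f(k) = 1.
Degrees (1,0,0) ⇒ d ≤ -1.
Negative degree bound (-1): no f exists, t_k not Gosper-summable.

no hypergeometric antidifference exists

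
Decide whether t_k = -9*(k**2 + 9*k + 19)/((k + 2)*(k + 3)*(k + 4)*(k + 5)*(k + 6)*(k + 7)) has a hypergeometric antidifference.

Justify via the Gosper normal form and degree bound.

Yes. s_k = k*(-k**2 - 12*k - 44)/(16*(k**3 + 12*k**2 + 44*k + 48)).

Compute t_(k+1)/t_k: get (k + 2)*(9*k + (k + 1)**2 + 28)/((k + 8)*(k**2 + 9*k + 19)).
Normal form (A,B,C) = (k + 2, k + 8, k**2 + 9*k + 19).
Set up (k + 2)·f(k+1) − (k + 7)·f(k) − (k**2 + 9*k + 19) = 0.
Degrees (1,1,2) ⇒ d ≤ 5.
Solving with deg f ≤ 5: f(k) = k*(k + 3)*(k + 5)*(k**2 + 12*k + 44)/144.
R(k) = B(k−1)·f(k)/C(k) = k*(k + 3)*(k + 5)*(k + 7)*(k**2 + 12*k + 44)/(144*(k**2 + 9*k + 19)); s_k = R·t_k = k*(-k**2 - 12*k - 44)/(16*(k**3 + 12*k**2 + 44*k + 48)).
Verify: 9*(-k**2 - 9*k - 19)/(k**6 + 27*k**5 + 295*k**4 + 1665*k**3 + 5104*k**2 + 8028*k + 5040) matches t_k.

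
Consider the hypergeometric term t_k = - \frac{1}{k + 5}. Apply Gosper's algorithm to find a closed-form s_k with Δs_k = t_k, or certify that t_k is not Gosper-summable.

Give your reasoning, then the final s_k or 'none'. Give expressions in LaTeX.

Step 1: r(k) = (k + 5)/(k + 6).
Gosper form: A/B · C(k+1)/C(k) with A=k + 5, B=k + 6, C=1.
Need (k + 5)·f(k+1) − (k + 5)·f(k) = 1.
d = 0 from the (1,1,0) case.
f = c0 ⇒ A·f(k+1) − B(k−1)·f(k) − C = -1. The system {-1 = 0} is inconsistent; no antidifference.

none — t_k is not Gosper-summable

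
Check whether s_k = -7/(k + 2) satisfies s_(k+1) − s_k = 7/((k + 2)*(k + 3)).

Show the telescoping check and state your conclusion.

Valid: the claim telescopes to t_k.

s_(k+1) = -7/(k + 3)
s_(k+1) − s_k = 7/((k + 2)*(k + 3))
(s_(k+1) − s_k) − t_k = 0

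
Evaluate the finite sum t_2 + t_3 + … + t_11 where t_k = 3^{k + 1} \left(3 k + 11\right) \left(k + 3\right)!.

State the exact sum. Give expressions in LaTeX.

Σ = 2084855321412860760

r(k) = 3*(k + 4)*(3*k + 14)/(3*k + 11) after simplifying.
A = 3*k + 12, B = 1, C = k + 11/3.
Solve (3*k + 12)·f(k+1) − (1)·f(k) = k + 11/3.
d = 0 from the (1,0,1) case.
Solve for f: f(k) = 1/3 (degree 0 ≤ 0).
R(k) = B(k−1)·f(k)/C(k) = 1/(3*k + 11); s_k = R·t_k = 3**(k + 1)*factorial(k + 3).
Verify: 3**(k + 1)*(3*k + 11)*factorial(k + 3) matches t_k.
Σ_(k=2)^(11) t_k = s_(12) − s_(2) = 2084855321412864000 − (3240) = 2084855321412860760.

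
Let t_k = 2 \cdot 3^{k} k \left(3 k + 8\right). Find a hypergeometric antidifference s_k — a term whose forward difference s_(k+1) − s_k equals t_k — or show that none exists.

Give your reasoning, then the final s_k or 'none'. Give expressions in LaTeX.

s_k = 3^{k} \left(3 k^{2} - k - 3\right)

t_(k+1)/t_k = 3*(k + 1)*(3*k + 11)/(k*(3*k + 8)).
A = 3, B = 1, C = k**2 + 8*k/3.
Solve (3)·f(k+1) − (1)·f(k) = k**2 + 8*k/3.
Bound: deg f ≤ 2.
Match coefficients ⇒ f(k) = (3*k**2 - k - 3)/6.
Get s_k = R·t_k = 3**k*(3*k**2 - k - 3) with R(k) = B(k−1)f(k)/C(k) = (3*k**2 - k - 3)/(2*k*(3*k + 8)).
s_(k+1) − s_k = 2*3**k*k*(3*k + 8) = t_k.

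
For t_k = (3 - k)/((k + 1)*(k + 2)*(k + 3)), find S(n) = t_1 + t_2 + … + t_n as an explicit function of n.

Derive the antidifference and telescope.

Ratio r(k) = (k - 2)*(k + 1)/((k - 3)*(k + 4)).
Factor: A=k + 1; B=k + 4; C=k - 3.
Solve (k + 1)·f(k+1) − (k + 3)·f(k) = k - 3.
Degrees (1,1,1) ⇒ d ≤ 2.
Solve for f: f(k) = -k*(k + 5)/2 (degree 2 ≤ 2).
Get s_k = R·t_k = k*(k + 5)/(2*(k + 1)*(k + 2)) with R(k) = B(k−1)f(k)/C(k) = -k*(k + 3)*(k + 5)/(2*(k - 3)).
Δs = (3 - k)/(k**3 + 6*k**2 + 11*k + 6), as required.
Σ_(k=1)^n t_k = s_(n+1) − s_(1) = ((n**2 + 7*n + 6)/(2*(n**2 + 5*n + 6))) − (1/2), i.e. n/(n**2 + 5*n + 6).

S(n) = n/(n**2 + 5*n + 6)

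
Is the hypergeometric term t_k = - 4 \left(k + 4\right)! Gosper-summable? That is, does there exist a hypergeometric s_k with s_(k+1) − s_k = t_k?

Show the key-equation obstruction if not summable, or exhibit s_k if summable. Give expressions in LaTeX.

Step 1: r(k) = k + 5.
Take A(k)=k + 5, B(k)=1, C(k)=1.
Solve (k + 5)·f(k+1) − (1)·f(k) = 1.
From deg A=1, deg B=0, deg C=0: d=-1.
Negative degree bound (-1): no f exists, t_k not Gosper-summable.

No — key equation has no polynomial f.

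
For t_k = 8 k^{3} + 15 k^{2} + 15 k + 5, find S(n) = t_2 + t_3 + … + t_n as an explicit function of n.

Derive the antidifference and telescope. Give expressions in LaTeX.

S(n) = 2 n^{4} + 9 n^{3} + 17 n^{2} + 15 n - 43

r(k) = (8*k**3 + 39*k**2 + 69*k + 43)/(8*k**3 + 15*k**2 + 15*k + 5) after simplifying.
Factor: A=1; B=1; C=k**3 + 15*k**2/8 + 15*k/8 + 5/8.
Set up (1)·f(k+1) − (1)·f(k) − (k**3 + 15*k**2/8 + 15*k/8 + 5/8) = 0.
deg f ≤ 4 (via 0,0,3).
Solving with deg f ≤ 4: f(k) = k**2*(2*k**2 + k + 2)/8.
Certificate R = B(k−1)f/C = k**2*(2*k**2 + k + 2)/(8*k**3 + 15*k**2 + 15*k + 5) gives s_k = k**2*(2*k**2 + k + 2).
s_(k+1) − s_k = 8*k**3 + 15*k**2 + 15*k + 5 = t_k.
Evaluate: s_(n+1) = 2*n**4 + 9*n**3 + 17*n**2 + 15*n + 5; subtract s_(2) = 48 ⇒ S(n) = 2*n**4 + 9*n**3 + 17*n**2 + 15*n - 43.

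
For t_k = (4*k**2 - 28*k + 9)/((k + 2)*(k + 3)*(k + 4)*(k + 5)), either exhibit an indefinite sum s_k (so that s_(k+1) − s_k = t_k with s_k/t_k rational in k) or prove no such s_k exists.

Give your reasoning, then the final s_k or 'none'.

s_k = k*(k**2 - 23*k + 58)/(8*(k + 2)*(k + 3)*(k + 4))

r(k) = -(k + 2)*(28*k - 4*(k + 1)**2 + 19)/((k + 6)*(4*k**2 - 28*k + 9)) after simplifying.
So A=k + 2 and B=k + 6, with C=k**2 - 7*k + 9/4.
Key eq: (k + 2)·f(k+1) = (k + 5)·f(k) + (k**2 - 7*k + 9/4).
From deg A=1, deg B=1, deg C=2: d=3.
A polynomial solution: f(k) = k*(k**2 - 23*k + 58)/32.
Get s_k = R·t_k = k*(k**2 - 23*k + 58)/(8*(k + 2)*(k + 3)*(k + 4)) with R(k) = B(k−1)f(k)/C(k) = k*(k + 5)*(k**2 - 23*k + 58)/(8*(4*k**2 - 28*k + 9)).
Check: Δs_k = (4*k**2 - 28*k + 9)/(k**4 + 14*k**3 + 71*k**2 + 154*k + 120). ✓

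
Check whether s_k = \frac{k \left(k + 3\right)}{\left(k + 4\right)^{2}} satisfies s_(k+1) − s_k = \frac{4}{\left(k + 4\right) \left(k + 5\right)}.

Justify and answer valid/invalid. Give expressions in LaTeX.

s_(k+1) = (k + 1)*(k + 4)/(k + 5)**2
s_(k+1) − s_k = (-k*(k + 3)*(k + 5)**2 + (k + 1)*(k + 4)**3)/((k + 4)**2*(k + 5)**2)
(s_(k+1) − s_k) − t_k = (k**2 + k - 16)/(k**4 + 18*k**3 + 121*k**2 + 360*k + 400)

Invalid: residual \frac{k^{2} + k - 16}{k^{4} + 18 k^{3} + 121 k^{2} + 360 k + 400} ≠ 0.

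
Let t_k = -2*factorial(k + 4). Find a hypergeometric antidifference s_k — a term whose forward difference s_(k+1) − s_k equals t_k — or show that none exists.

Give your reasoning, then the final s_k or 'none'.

none — t_k is not Gosper-summable

r(k) = k + 5 after simplifying.
So A=k + 5 and B=1, with C=1.
Set up (k + 5)·f(k+1) − (1)·f(k) − (1) = 0.
From deg A=1, deg B=0, deg C=0: d=-1.
Negative degree bound (-1): no f exists, t_k not Gosper-summable.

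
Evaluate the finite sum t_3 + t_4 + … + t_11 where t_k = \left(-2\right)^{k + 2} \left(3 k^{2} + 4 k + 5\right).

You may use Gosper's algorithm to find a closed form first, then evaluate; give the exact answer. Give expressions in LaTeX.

Σ = -2376000

t_(k+1)/t_k = 2*(-3*k**2 - 10*k - 12)/(3*k**2 + 4*k + 5).
A = -2, B = 1, C = k**2 + 4*k/3 + 5/3.
Set up (-2)·f(k+1) − (1)·f(k) − (k**2 + 4*k/3 + 5/3) = 0.
d = 2 from the (0,0,2) case.
Coefficient equations give f(k) = -(k**2 + 1)/3.
So s_k = (B(k−1)f/C)·t_k = (-(k**2 + 1)/(3*k**2 + 4*k + 5))·t_k = (-2)**(k + 2)*(-k**2 - 1).
Verify: (-2)**(k + 2)*(3*k**2 + 4*k + 5) matches t_k.
Telescoping: Σ = s_(12) − s_(3) = -2375680 − (320) = -2376000.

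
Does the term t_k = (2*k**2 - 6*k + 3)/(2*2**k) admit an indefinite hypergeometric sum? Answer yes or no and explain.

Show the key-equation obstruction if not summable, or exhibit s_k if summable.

Yes. s_k = (-2*k**2 + 2*k - 3)/2**k.

t_(k+1)/t_k = (k**2 - k - 1/2)/(2*k**2 - 6*k + 3).
Normal form (A,B,C) = (1/2, 1, k**2 - 3*k + 3/2).
Solve (1/2)·f(k+1) − (1)·f(k) = k**2 - 3*k + 3/2.
d = 2 from the (0,0,2) case.
Coefficient equations give f(k) = -2*k**2 + 2*k - 3.
Get s_k = R·t_k = (-2*k**2 + 2*k - 3)/2**k with R(k) = B(k−1)f(k)/C(k) = -2*(2*k**2 - 2*k + 3)/(2*k**2 - 6*k + 3).
Verify: (2*k**2 - 6*k + 3)/(2*2**k) matches t_k.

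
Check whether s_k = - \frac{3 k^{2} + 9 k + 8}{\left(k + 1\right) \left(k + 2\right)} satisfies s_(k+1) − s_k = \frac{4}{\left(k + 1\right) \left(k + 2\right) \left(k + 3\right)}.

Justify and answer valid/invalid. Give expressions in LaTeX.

s_(k+1) = (-9*k - 3*(k + 1)**2 - 17)/((k + 2)*(k + 3))
s_(k+1) − s_k = 4/(k**3 + 6*k**2 + 11*k + 6)
(s_(k+1) − s_k) − t_k = 0

Valid: the claim telescopes to t_k.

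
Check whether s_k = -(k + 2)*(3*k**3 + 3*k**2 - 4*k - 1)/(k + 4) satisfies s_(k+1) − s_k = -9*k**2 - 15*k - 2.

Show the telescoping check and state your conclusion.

s_(k+1) = (k + 3)*(4*k - 3*(k + 1)**3 - 3*(k + 1)**2 + 5)/(k + 5)
s_(k+1) − s_k = (-9*k**4 - 84*k**3 - 221*k**2 - 186*k - 22)/(k**2 + 9*k + 20)
(s_(k+1) − s_k) − t_k = 6*(2*k**3 + 16*k**2 + 22*k + 3)/(k**2 + 9*k + 20)

Invalid: residual 6*(2*k**3 + 16*k**2 + 22*k + 3)/(k**2 + 9*k + 20) ≠ 0.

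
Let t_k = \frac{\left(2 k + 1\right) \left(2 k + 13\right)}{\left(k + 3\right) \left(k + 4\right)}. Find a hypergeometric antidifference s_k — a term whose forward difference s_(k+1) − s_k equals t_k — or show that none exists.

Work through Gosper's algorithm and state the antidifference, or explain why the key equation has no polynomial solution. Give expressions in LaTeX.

t_(k+1)/t_k = (k + 3)*(2*k + 3)*(2*k + 15)/((k + 5)*(2*k + 1)*(2*k + 13)).
Gosper form: A/B · C(k+1)/C(k) with A=k + 3, B=k + 5, C=k**2 + 7*k + 13/4.
Set up (k + 3)·f(k+1) − (k + 4)·f(k) − (k**2 + 7*k + 13/4) = 0.
From deg A=1, deg B=1, deg C=2: d=2.
Match coefficients ⇒ f(k) = k*(12*k + 1)/12.
Certificate R = B(k−1)f/C = k*(k + 4)*(12*k + 1)/(3*(2*k + 1)*(2*k + 13)) gives s_k = k*(12*k + 1)/(3*(k + 3)).
s_(k+1) − s_k = (4*k**2 + 28*k + 13)/(k**2 + 7*k + 12) = t_k.

s_k = \frac{k \left(12 k + 1\right)}{3 \left(k + 3\right)}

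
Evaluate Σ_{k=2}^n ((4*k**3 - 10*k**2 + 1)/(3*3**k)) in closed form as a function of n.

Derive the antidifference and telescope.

S(n) = 3**(-n - 2)*(11*3**n - 6*n**3 - 12*n**2 - 9*n - 6)

Compute t_(k+1)/t_k: get (4*(k + 1)**3 - 10*(k + 1)**2 + 1)/(3*(4*k**3 - 10*k**2 + 1)).
Factor: A=1/3; B=1; C=k**3 - 5*k**2/2 + 1/4.
f must satisfy (1/3)·f(k+1) − (1)·f(k) = k**3 - 5*k**2/2 + 1/4.
Degrees (0,0,3) ⇒ d ≤ 3.
Match coefficients ⇒ f(k) = -3*(2*k**3 - 2*k**2 + k + 1)/4.
R(k) = B(k−1)·f(k)/C(k) = -3*(2*k**3 - 2*k**2 + k + 1)/(4*k**3 - 10*k**2 + 1); s_k = R·t_k = (-2*k**3 + 2*k**2 - k - 1)/3**k.
s_(k+1) − s_k = (4*k**3 - 10*k**2 + 1)/(3*3**k) = t_k.
Telescope: S(n) = s_(n+1) − s_(2) = 3**(-n - 1)*(-2*n**3 - 4*n**2 - 3*n - 2) − (-11/9) = 3**(-n - 2)*(11*3**n - 6*n**3 - 12*n**2 - 9*n - 6).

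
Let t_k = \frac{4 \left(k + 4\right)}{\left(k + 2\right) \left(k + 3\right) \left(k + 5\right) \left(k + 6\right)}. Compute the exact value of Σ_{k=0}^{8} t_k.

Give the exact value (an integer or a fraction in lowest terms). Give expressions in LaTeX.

Step 1: r(k) = (k + 2)*(k + 5)**2/((k + 4)**2*(k + 7)).
Take A(k)=k + 2, B(k)=k + 7, C(k)=k**2 + 8*k + 16.
Solve (k + 2)·f(k+1) − (k + 6)·f(k) = k**2 + 8*k + 16.
Bound: deg f ≤ 4.
Coefficient equations give f(k) = k*(k + 3)*(k + 4)*(k + 7)/20.
So s_k = (B(k−1)f/C)·t_k = (k*(k + 3)*(k + 6)*(k + 7)/(20*(k + 4)))·t_k = k*(k + 7)/(5*(k**2 + 7*k + 10)).
Check: Δs_k = 4*(k + 4)/(k**4 + 16*k**3 + 91*k**2 + 216*k + 180). ✓
Sum = s_(9) − s_(0); s_(9) = 72/385, s_(0) = 0 ⇒ 72/385.

Σ = 72/385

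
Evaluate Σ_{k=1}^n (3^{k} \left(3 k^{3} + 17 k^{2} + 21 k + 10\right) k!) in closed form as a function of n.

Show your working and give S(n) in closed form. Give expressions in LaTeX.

The ratio is 3*(3*k**4 + 29*k**3 + 90*k**2 + 115*k + 51)/(3*k**3 + 17*k**2 + 21*k + 10).
Normal form (A,B,C) = (3*k + 3, 1, k**3 + 17*k**2/3 + 7*k + 10/3).
Solve (3*k + 3)·f(k+1) − (1)·f(k) = k**3 + 17*k**2/3 + 7*k + 10/3.
deg f ≤ 2 (via 1,0,3).
A polynomial solution: f(k) = (k**2 + 3*k - 1)/3.
R(k) = B(k−1)·f(k)/C(k) = (k**2 + 3*k - 1)/(3*k**3 + 17*k**2 + 21*k + 10); s_k = R·t_k = 3**k*(k**2 + 3*k - 1)*factorial(k).
Verify: 3**k*(3*k**3 + 17*k**2 + 21*k + 10)*factorial(k) matches t_k.
Telescope: S(n) = s_(n+1) − s_(1) = 3**(n + 1)*(n**2 + 5*n + 3)*factorial(n + 1) − (9) = 3*3**n*n**3*factorial(n) + 18*3**n*n**2*factorial(n) + 24*3**n*n*factorial(n) + 9*3**n*factorial(n) - 9.

S(n) = 3 \cdot 3^{n} n^{3} n! + 18 \cdot 3^{n} n^{2} n! + 24 \cdot 3^{n} n n! + 9 \cdot 3^{n} n! - 9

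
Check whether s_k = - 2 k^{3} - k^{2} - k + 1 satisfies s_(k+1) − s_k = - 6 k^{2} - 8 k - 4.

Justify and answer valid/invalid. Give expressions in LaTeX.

valid; difference matches t_k

s_(k+1) = -k - 2*(k + 1)**3 - (k + 1)**2
s_(k+1) − s_k = -6*k**2 - 8*k - 4
(s_(k+1) − s_k) − t_k = 0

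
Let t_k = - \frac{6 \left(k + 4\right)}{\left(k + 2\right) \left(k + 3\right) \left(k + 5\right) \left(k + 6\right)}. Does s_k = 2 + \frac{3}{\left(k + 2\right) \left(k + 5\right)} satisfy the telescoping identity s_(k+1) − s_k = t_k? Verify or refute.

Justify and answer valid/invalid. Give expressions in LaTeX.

s_(k+1) = 2 + 3/((k + 3)*(k + 6))
s_(k+1) − s_k = 6*(-k - 4)/(k**4 + 16*k**3 + 91*k**2 + 216*k + 180)
(s_(k+1) − s_k) − t_k = 0

Valid — Δs_k = t_k.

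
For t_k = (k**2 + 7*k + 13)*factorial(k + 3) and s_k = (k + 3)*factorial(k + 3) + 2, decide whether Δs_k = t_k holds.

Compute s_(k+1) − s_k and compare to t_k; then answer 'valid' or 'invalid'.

Valid — Δs_k = t_k.

s_(k+1) = (k + 4)*factorial(k + 4) + 2
s_(k+1) − s_k = (k**2 + 7*k + 13)*factorial(k + 3)
(s_(k+1) − s_k) − t_k = 0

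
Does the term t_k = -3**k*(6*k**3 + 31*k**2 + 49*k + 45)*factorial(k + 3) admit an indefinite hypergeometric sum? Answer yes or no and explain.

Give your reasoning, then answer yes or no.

Ratio r(k) = 3*(6*k**4 + 73*k**3 + 325*k**2 + 647*k + 524)/(6*k**3 + 31*k**2 + 49*k + 45).
So A=3*k + 12 and B=1, with C=k**3 + 31*k**2/6 + 49*k/6 + 15/2.
Solve (3*k + 12)·f(k+1) − (1)·f(k) = k**3 + 31*k**2/6 + 49*k/6 + 15/2.
deg f ≤ 2 (via 1,0,3).
A polynomial solution: f(k) = (2*k**2 - k + 3)/6.
Certificate R = B(k−1)f/C = (2*k**2 - k + 3)/(6*k**3 + 31*k**2 + 49*k + 45) gives s_k = -3**k*(2*k**2 - k + 3)*factorial(k + 3).
Verify: -3**k*(6*k**3 + 31*k**2 + 49*k + 45)*factorial(k + 3) matches t_k.

Yes. s_k = -3**k*(2*k**2 - k + 3)*factorial(k + 3).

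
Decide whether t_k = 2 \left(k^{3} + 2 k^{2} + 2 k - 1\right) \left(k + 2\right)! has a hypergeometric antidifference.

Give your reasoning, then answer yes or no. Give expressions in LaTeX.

t_(k+1)/t_k = (k**4 + 8*k**3 + 24*k**2 + 31*k + 12)/(k**3 + 2*k**2 + 2*k - 1).
Take A(k)=k + 3, B(k)=1, C(k)=k**3 + 2*k**2 + 2*k - 1.
Set up (k + 3)·f(k+1) − (1)·f(k) − (k**3 + 2*k**2 + 2*k - 1) = 0.
deg f ≤ 2 (via 1,0,3).
A polynomial solution: f(k) = (k - 1)**2.
Certificate R = B(k−1)f/C = (k - 1)**2/(k**3 + 2*k**2 + 2*k - 1) gives s_k = 2*(k - 1)**2*factorial(k + 2).
s_(k+1) − s_k = 2*(k**3 + 2*k**2 + 2*k - 1)*factorial(k + 2) = t_k.

Yes. s_k = 2 \left(k - 1\right)^{2} \left(k + 2\right)!.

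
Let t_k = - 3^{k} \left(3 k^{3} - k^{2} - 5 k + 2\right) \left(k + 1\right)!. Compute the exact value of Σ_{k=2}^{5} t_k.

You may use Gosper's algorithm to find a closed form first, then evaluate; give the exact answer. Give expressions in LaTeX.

Ratio r(k) = 3*(3*k**4 + 14*k**3 + 18*k**2 + 3*k - 2)/(3*k**3 - k**2 - 5*k + 2).
So A=3*k + 6 and B=1, with C=k**3 - k**2/3 - 5*k/3 + 2/3.
Key eq: (3*k + 6)·f(k+1) = (1)·f(k) + (k**3 - k**2/3 - 5*k/3 + 2/3).
d = 2 from the (1,0,3) case.
Solving with deg f ≤ 2: f(k) = (k - 2)**2/3.
R(k) = B(k−1)·f(k)/C(k) = (k - 2)**2/(3*k**3 - k**2 - 5*k + 2); s_k = R·t_k = -3**k*(k - 2)**2*factorial(k + 1).
Verify: -3**k*(3*k**3 - k**2 - 5*k + 2)*factorial(k + 1) matches t_k.
Evaluate s at k=6 and k=2: -58786560 and 0; difference -58786560.

Σ = -58786560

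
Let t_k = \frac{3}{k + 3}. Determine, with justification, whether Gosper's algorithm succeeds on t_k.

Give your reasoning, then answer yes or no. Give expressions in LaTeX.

Step 1: r(k) = (k + 3)/(k + 4).
A = k + 3, B = k + 4, C = 1.
f must satisfy (k + 3)·f(k+1) − (k + 3)·f(k) = 1.
Bound: deg f ≤ 0.
f = c0 ⇒ A·f(k+1) − B(k−1)·f(k) − C = -1. The system {-1 = 0} is inconsistent; no antidifference.

No — the linear system for f has no solution.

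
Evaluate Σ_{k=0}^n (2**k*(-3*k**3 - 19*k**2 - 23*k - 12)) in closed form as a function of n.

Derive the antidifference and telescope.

S(n) = -6*2**n*n**3 - 20*2**n*n**2 - 24*2**n*n - 14*2**n + 2

r(k) = 2*(3*k**3 + 28*k**2 + 70*k + 57)/(3*k**3 + 19*k**2 + 23*k + 12) after simplifying.
So A=2 and B=1, with C=k**3 + 19*k**2/3 + 23*k/3 + 4.
Need (2)·f(k+1) − (1)·f(k) = k**3 + 19*k**2/3 + 23*k/3 + 4.
Bound: deg f ≤ 3.
Match coefficients ⇒ f(k) = (3*k**3 + k**2 + k + 2)/3.
Get s_k = R·t_k = 2**k*(-3*k**3 - k**2 - k - 2) with R(k) = B(k−1)f(k)/C(k) = (3*k**3 + k**2 + k + 2)/(3*k**3 + 19*k**2 + 23*k + 12).
s_(k+1) − s_k = 2**k*(-3*k**3 - 19*k**2 - 23*k - 12) = t_k.
Evaluate: s_(n+1) = 2**(n + 1)*(-3*n**3 - 10*n**2 - 12*n - 7); subtract s_(0) = -2 ⇒ S(n) = -6*2**n*n**3 - 20*2**n*n**2 - 24*2**n*n - 14*2**n + 2.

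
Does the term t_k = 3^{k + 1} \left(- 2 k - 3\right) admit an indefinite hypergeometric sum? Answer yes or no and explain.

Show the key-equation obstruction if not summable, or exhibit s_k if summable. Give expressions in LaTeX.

Yes. s_k = - 3^{k + 1} k.

t_(k+1)/t_k = 3*(2*k + 5)/(2*k + 3).
Take A(k)=3, B(k)=1, C(k)=k + 3/2.
Set up (3)·f(k+1) − (1)·f(k) − (k + 3/2) = 0.
Degrees (0,0,1) ⇒ d ≤ 1.
A polynomial solution: f(k) = k/2.
Get s_k = R·t_k = -3**(k + 1)*k with R(k) = B(k−1)f(k)/C(k) = k/(2*k + 3).
s_(k+1) − s_k = 3**(k + 1)*(-2*k - 3) = t_k.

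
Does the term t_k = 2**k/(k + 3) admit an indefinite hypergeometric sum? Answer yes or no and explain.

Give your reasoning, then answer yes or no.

r(k) = 2*(k + 3)/(k + 4) after simplifying.
So A=2*k + 6 and B=k + 4, with C=1.
f must satisfy (2*k + 6)·f(k+1) − (k + 3)·f(k) = 1.
deg f ≤ -1 (via 1,1,0).
Negative degree bound (-1): no f exists, t_k not Gosper-summable.

No — negative degree bound, so no certificate f.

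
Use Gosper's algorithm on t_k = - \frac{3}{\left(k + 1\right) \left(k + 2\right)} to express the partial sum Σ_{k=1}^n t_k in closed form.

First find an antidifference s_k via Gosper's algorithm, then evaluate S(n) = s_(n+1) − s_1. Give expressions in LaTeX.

Compute t_(k+1)/t_k: get (k + 1)/(k + 3).
So A=k + 1 and B=k + 3, with C=1.
Key eq: (k + 1)·f(k+1) = (k + 2)·f(k) + (1).
Degrees (1,1,0) ⇒ d ≤ 1.
A polynomial solution: f(k) = k.
So s_k = (B(k−1)f/C)·t_k = (k*(k + 2))·t_k = -3*k/(k + 1).
Verify: -3/(k**2 + 3*k + 2) matches t_k.
s_(n+1) = 3*(-n - 1)/(n + 2) and s_(1) = -3/2, so S(n) = -3*n/(2*n + 4).

S(n) = - \frac{3 n}{2 n + 4}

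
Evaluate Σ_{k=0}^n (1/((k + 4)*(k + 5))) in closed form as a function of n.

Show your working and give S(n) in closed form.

t_(k+1)/t_k = (k + 4)/(k + 6).
Take A(k)=k + 4, B(k)=k + 6, C(k)=1.
Solve (k + 4)·f(k+1) − (k + 5)·f(k) = 1.
deg f ≤ 1 (via 1,1,0).
A polynomial solution: f(k) = k/4.
Certificate R = B(k−1)f/C = k*(k + 5)/4 gives s_k = k/(4*(k + 4)).
Verify: 1/(k**2 + 9*k + 20) matches t_k.
Σ_(k=0)^n t_k = s_(n+1) − s_(0) = ((n + 1)/(4*(n + 5))) − (0), i.e. (n + 1)/(4*(n + 5)).

S(n) = (n + 1)/(4*(n + 5))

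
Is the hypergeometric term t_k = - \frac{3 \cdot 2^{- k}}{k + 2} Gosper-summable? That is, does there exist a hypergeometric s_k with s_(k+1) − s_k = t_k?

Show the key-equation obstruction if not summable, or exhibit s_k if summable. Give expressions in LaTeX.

No. Not Gosper-summable.

The ratio is (k + 2)/(2*(k + 3)).
Normal form (A,B,C) = (k/2 + 1, k + 3, 1).
Solve (k/2 + 1)·f(k+1) − (k + 2)·f(k) = 1.
Bound: deg f ≤ -1.
Bound -1 < 0, so the key equation has no polynomial solution.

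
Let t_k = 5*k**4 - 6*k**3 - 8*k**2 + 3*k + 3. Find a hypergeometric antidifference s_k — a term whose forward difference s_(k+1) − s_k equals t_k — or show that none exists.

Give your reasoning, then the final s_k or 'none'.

s_k = k**2*(k**3 - 4*k**2 + 2*k + 4)

t_(k+1)/t_k = (5*k**4 + 14*k**3 + 4*k**2 - 11*k - 3)/(5*k**4 - 6*k**3 - 8*k**2 + 3*k + 3).
Gosper form: A/B · C(k+1)/C(k) with A=1, B=1, C=k**4 - 6*k**3/5 - 8*k**2/5 + 3*k/5 + 3/5.
Key eq: (1)·f(k+1) = (1)·f(k) + (k**4 - 6*k**3/5 - 8*k**2/5 + 3*k/5 + 3/5).
From deg A=0, deg B=0, deg C=4: d=5.
A polynomial solution: f(k) = k**2*(k - 2)*(k**2 - 2*k - 2)/5.
Get s_k = R·t_k = k**2*(k**3 - 4*k**2 + 2*k + 4) with R(k) = B(k−1)f(k)/C(k) = k**2*(k - 2)*(k**2 - 2*k - 2)/(5*k**4 - 6*k**3 - 8*k**2 + 3*k + 3).
s_(k+1) − s_k = 5*k**4 - 6*k**3 - 8*k**2 + 3*k + 3 = t_k.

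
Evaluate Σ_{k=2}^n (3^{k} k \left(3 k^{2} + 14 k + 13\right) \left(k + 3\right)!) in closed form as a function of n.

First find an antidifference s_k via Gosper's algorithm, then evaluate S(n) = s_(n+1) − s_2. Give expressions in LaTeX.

Ratio r(k) = 3*(k + 1)*(k + 4)*(14*k + 3*(k + 1)**2 + 27)/(k*(3*k**2 + 14*k + 13)).
Factor: A=3*k + 12; B=1; C=k**3 + 14*k**2/3 + 13*k/3.
f must satisfy (3*k + 12)·f(k+1) − (1)·f(k) = k**3 + 14*k**2/3 + 13*k/3.
From deg A=1, deg B=0, deg C=3: d=2.
A polynomial solution: f(k) = k*(k - 1)/3.
Get s_k = R·t_k = 3**k*k*(k - 1)*factorial(k + 3) with R(k) = B(k−1)f(k)/C(k) = (k - 1)/(3*k**2 + 14*k + 13).
Check: Δs_k = 3**k*k*(3*k**2 + 14*k + 13)*factorial(k + 3). ✓
Telescope: S(n) = s_(n+1) − s_(2) = 3**(n + 1)*n*(n + 1)*factorial(n + 4) − (2160) = 3*3**n*n**2*factorial(n + 4) + 3*3**n*n*factorial(n + 4) - 2160.

S(n) = 3 \cdot 3^{n} n^{2} \left(n + 4\right)! + 3 \cdot 3^{n} n \left(n + 4\right)! - 2160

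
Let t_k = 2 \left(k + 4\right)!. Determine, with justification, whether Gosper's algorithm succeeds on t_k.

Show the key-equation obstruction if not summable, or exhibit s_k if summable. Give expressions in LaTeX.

No — key equation has no polynomial f.

The ratio is k + 5.
Factor: A=k + 5; B=1; C=1.
Key eq: (k + 5)·f(k+1) = (1)·f(k) + (1).
deg f ≤ -1 (via 1,0,0).
Negative degree bound (-1): no f exists, t_k not Gosper-summable.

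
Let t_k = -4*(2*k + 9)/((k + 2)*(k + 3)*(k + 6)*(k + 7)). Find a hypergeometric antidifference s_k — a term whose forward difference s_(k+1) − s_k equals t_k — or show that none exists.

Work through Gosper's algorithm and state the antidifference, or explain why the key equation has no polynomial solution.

r(k) = (k + 2)*(k + 6)*(2*k + 11)/((k + 4)*(k + 8)*(2*k + 9)) after simplifying.
Gosper form: A/B · C(k+1)/C(k) with A=k + 2, B=k + 8, C=k**3 + 27*k**2/2 + 121*k/2 + 90.
Key eq: (k + 2)·f(k+1) = (k + 7)·f(k) + (k**3 + 27*k**2/2 + 121*k/2 + 90).
From deg A=1, deg B=1, deg C=3: d=5.
Coefficient equations give f(k) = k*(k + 3)*(k + 4)*(k + 5)*(k + 8)/24.
So s_k = (B(k−1)f/C)·t_k = (k*(k + 3)*(k + 7)*(k + 8)/(12*(2*k + 9)))·t_k = k*(-k - 8)/(3*(k**2 + 8*k + 12)).
s_(k+1) − s_k = 4*(-2*k - 9)/(k**4 + 18*k**3 + 113*k**2 + 288*k + 252) = t_k.

s_k = k*(-k - 8)/(3*(k**2 + 8*k + 12))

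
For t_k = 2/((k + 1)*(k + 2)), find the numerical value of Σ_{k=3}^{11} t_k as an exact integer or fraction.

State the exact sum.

The ratio is (k + 1)/(k + 3).
Factor: A=k + 1; B=k + 3; C=1.
Key eq: (k + 1)·f(k+1) = (k + 2)·f(k) + (1).
Degrees (1,1,0) ⇒ d ≤ 1.
Solve for f: f(k) = k (degree 1 ≤ 1).
Get s_k = R·t_k = 2*k/(k + 1) with R(k) = B(k−1)f(k)/C(k) = k*(k + 2).
Check: Δs_k = 2/(k**2 + 3*k + 2). ✓
Telescoping: Σ = s_(12) − s_(3) = 24/13 − (3/2) = 9/26.

Σ = 9/26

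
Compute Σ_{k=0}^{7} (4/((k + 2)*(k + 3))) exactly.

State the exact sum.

t_(k+1)/t_k = (k + 2)/(k + 4).
Take A(k)=k + 2, B(k)=k + 4, C(k)=1.
Key eq: (k + 2)·f(k+1) = (k + 3)·f(k) + (1).
d = 1 from the (1,1,0) case.
Match coefficients ⇒ f(k) = k/2.
Certificate R = B(k−1)f/C = k*(k + 3)/2 gives s_k = 2*k/(k + 2).
Verify: 4/(k**2 + 5*k + 6) matches t_k.
Sum = s_(8) − s_(0); s_(8) = 8/5, s_(0) = 0 ⇒ 8/5.

Σ = 8/5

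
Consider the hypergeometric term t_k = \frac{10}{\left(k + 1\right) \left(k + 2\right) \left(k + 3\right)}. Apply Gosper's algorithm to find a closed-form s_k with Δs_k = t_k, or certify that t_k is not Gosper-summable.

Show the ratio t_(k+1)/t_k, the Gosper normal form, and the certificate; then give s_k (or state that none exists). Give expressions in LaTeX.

s_k = \frac{5 k \left(k + 3\right)}{2 \left(k + 1\right) \left(k + 2\right)}

t_(k+1)/t_k = (k + 1)/(k + 4).
A = k + 1, B = k + 4, C = 1.
Set up (k + 1)·f(k+1) − (k + 3)·f(k) − (1) = 0.
Degrees (1,1,0) ⇒ d ≤ 2.
Solve for f: f(k) = k*(k + 3)/4 (degree 2 ≤ 2).
Get s_k = R·t_k = 5*k*(k + 3)/(2*(k + 1)*(k + 2)) with R(k) = B(k−1)f(k)/C(k) = k*(k + 3)**2/4.
Check: Δs_k = 10/(k**3 + 6*k**2 + 11*k + 6). ✓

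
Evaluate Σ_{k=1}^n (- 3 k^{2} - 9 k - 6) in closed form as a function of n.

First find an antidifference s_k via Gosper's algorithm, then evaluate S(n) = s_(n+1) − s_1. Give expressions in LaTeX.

t_(k+1)/t_k = (k + 3)/(k + 1).
So A=1 and B=1, with C=k**2 + 3*k + 2.
Set up (1)·f(k+1) − (1)·f(k) − (k**2 + 3*k + 2) = 0.
From deg A=0, deg B=0, deg C=2: d=3.
A polynomial solution: f(k) = k*(k + 1)*(k + 2)/3.
Get s_k = R·t_k = k*(-k**2 - 3*k - 2) with R(k) = B(k−1)f(k)/C(k) = k/3.
Verify: -3*k**2 - 9*k - 6 matches t_k.
s_(n+1) = -n**3 - 6*n**2 - 11*n - 6 and s_(1) = -6, so S(n) = n*(-n**2 - 6*n - 11).

S(n) = n \left(- n^{2} - 6 n - 11\right)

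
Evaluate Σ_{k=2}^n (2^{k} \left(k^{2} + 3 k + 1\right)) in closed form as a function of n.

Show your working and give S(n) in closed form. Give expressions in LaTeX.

S(n) = 2 \cdot 2^{n} n^{2} + 2 \cdot 2^{n} n + 2 \cdot 2^{n} - 12

t_(k+1)/t_k = 2*(k**2 + 5*k + 5)/(k**2 + 3*k + 1).
A = 2, B = 1, C = k**2 + 3*k + 1.
Need (2)·f(k+1) − (1)·f(k) = k**2 + 3*k + 1.
Degrees (0,0,2) ⇒ d ≤ 2.
A polynomial solution: f(k) = k**2 - k + 1.
Certificate R = B(k−1)f/C = (k**2 - k + 1)/(k**2 + 3*k + 1) gives s_k = 2**k*(k**2 - k + 1).
Verify: 2**k*(k**2 + 3*k + 1) matches t_k.
Evaluate: s_(n+1) = 2**(n + 1)*(n**2 + n + 1); subtract s_(2) = 12 ⇒ S(n) = 2*2**n*n**2 + 2*2**n*n + 2*2**n - 12.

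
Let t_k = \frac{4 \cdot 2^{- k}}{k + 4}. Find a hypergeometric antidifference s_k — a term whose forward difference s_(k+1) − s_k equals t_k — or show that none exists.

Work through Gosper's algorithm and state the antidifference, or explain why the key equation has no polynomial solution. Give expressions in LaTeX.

Compute t_(k+1)/t_k: get (k + 4)/(2*(k + 5)).
A = k/2 + 2, B = k + 5, C = 1.
f must satisfy (k/2 + 2)·f(k+1) − (k + 4)·f(k) = 1.
Degrees (1,1,0) ⇒ d ≤ -1.
Negative degree bound (-1): no f exists, t_k not Gosper-summable.

none (Gosper's algorithm certifies no s_k)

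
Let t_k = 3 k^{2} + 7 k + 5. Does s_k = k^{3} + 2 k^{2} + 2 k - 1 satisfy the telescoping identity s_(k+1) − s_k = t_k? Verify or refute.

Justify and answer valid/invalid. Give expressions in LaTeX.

s_(k+1) = k**3 + 5*k**2 + 9*k + 4
s_(k+1) − s_k = 3*k**2 + 7*k + 5
(s_(k+1) − s_k) − t_k = 0

valid (s_(k+1) − s_k reduces to t_k)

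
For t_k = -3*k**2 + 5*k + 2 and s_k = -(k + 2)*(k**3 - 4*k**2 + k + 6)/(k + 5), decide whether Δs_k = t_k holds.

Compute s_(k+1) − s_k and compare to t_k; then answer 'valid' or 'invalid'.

s_(k+1) = (-k**4 - 2*k**3 + 7*k**2 + 8*k - 12)/(k + 6)
s_(k+1) − s_k = (-3*k**4 - 22*k**3 + 9*k**2 + 88*k + 12)/(k**2 + 11*k + 30)
(s_(k+1) − s_k) − t_k = 6*(k**3 + 7*k**2 - 14*k - 8)/(k**2 + 11*k + 30)

Invalid: residual 6*(k**3 + 7*k**2 - 14*k - 8)/(k**2 + 11*k + 30) ≠ 0.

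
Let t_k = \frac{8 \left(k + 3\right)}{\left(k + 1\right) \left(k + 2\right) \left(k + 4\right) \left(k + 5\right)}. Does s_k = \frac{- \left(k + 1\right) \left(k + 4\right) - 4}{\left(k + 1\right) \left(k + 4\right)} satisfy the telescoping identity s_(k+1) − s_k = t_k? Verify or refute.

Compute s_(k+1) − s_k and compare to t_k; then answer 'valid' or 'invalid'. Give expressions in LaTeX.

Valid — Δs_k = t_k.

s_(k+1) = (-(k + 2)*(k + 5) - 4)/((k + 2)*(k + 5))
s_(k+1) − s_k = 8*(k + 3)/(k**4 + 12*k**3 + 49*k**2 + 78*k + 40)
(s_(k+1) − s_k) − t_k = 0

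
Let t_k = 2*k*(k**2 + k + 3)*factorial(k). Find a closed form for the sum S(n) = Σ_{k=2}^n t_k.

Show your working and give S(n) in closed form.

S(n) = 2*n**3*factorial(n) + 4*n**2*factorial(n) + 4*n*factorial(n) + 2*factorial(n) - 12

r(k) = (k + 1)**2*(k + (k + 1)**2 + 4)/(k*(k**2 + k + 3)) after simplifying.
Normal form (A,B,C) = (k + 1, 1, k**3 + k**2 + 3*k).
Set up (k + 1)·f(k+1) − (1)·f(k) − (k**3 + k**2 + 3*k) = 0.
From deg A=1, deg B=0, deg C=3: d=2.
Solve for f: f(k) = k**2 - k + 1 (degree 2 ≤ 2).
Get s_k = R·t_k = 2*(k**2 - k + 1)*factorial(k) with R(k) = B(k−1)f(k)/C(k) = (k**2 - k + 1)/(k*(k**2 + k + 3)).
Check: Δs_k = 2*k*(k**2 + k + 3)*factorial(k). ✓
Telescope: S(n) = s_(n+1) − s_(2) = 2*(n**2 + n + 1)*factorial(n + 1) − (12) = 2*n**3*factorial(n) + 4*n**2*factorial(n) + 4*n*factorial(n) + 2*factorial(n) - 12.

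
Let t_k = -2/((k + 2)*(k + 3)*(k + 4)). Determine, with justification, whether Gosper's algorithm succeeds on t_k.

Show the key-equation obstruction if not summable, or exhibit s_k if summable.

Yes. s_k = k*(-k - 5)/(6*(k + 2)*(k + 3)).

Step 1: r(k) = (k + 2)/(k + 5).
Factor: A=k + 2; B=k + 5; C=1.
Solve (k + 2)·f(k+1) − (k + 4)·f(k) = 1.
d = 2 from the (1,1,0) case.
Match coefficients ⇒ f(k) = k*(k + 5)/12.
Certificate R = B(k−1)f/C = k*(k + 4)*(k + 5)/12 gives s_k = k*(-k - 5)/(6*(k + 2)*(k + 3)).
Δs = -2/(k**3 + 9*k**2 + 26*k + 24), as required.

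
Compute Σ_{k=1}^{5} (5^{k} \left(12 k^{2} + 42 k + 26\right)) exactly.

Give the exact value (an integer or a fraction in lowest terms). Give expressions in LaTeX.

Compute t_(k+1)/t_k: get 5*(6*k**2 + 33*k + 40)/(6*k**2 + 21*k + 13).
Gosper form: A/B · C(k+1)/C(k) with A=5, B=1, C=k**2 + 7*k/2 + 13/6.
Need (5)·f(k+1) − (1)·f(k) = k**2 + 7*k/2 + 13/6.
Degrees (0,0,2) ⇒ d ≤ 2.
Solve for f: f(k) = (3*k**2 + 3*k - 1)/12 (degree 2 ≤ 2).
Then R = B(k−1)f/C = (3*k**2 + 3*k - 1)/(2*(6*k**2 + 21*k + 13)), so s_k = R(k)·t_k = 5**k*(3*k**2 + 3*k - 1).
Δs = 5**k*(12*k**2 + 42*k + 26), as required.
Sum = s_(6) − s_(1); s_(6) = 1953125, s_(1) = 25 ⇒ 1953100.

Σ = 1953100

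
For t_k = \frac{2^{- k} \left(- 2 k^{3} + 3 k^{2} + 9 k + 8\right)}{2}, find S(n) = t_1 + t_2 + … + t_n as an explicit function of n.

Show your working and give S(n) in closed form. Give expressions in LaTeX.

S(n) = 2^{- n - 1} \left(- 2^{n + 3} + 2 n^{3} + 9 n^{2} + 15 n + 8\right)

Compute t_(k+1)/t_k: get (2*k**3 + 3*k**2 - 9*k - 18)/(2*(2*k**3 - 3*k**2 - 9*k - 8)).
Take A(k)=1/2, B(k)=1, C(k)=k**3 - 3*k**2/2 - 9*k/2 - 4.
Solve (1/2)·f(k+1) − (1)·f(k) = k**3 - 3*k**2/2 - 9*k/2 - 4.
Degrees (0,0,3) ⇒ d ≤ 3.
Solve for f: f(k) = -k*(2*k**2 + 3*k + 3) (degree 3 ≤ 3).
So s_k = (B(k−1)f/C)·t_k = (-2*k*(2*k**2 + 3*k + 3)/(2*k**3 - 3*k**2 - 9*k - 8))·t_k = k*(2*k**2 + 3*k + 3)/2**k.
s_(k+1) − s_k = (-2*k**3 + 3*k**2 + 9*k + 8)/(2*2**k) = t_k.
s_(n+1) = 2**(-n - 1)*(2*n**3 + 9*n**2 + 15*n + 8) and s_(1) = 4, so S(n) = 2**(-n - 1)*(-2**(n + 3) + 2*n**3 + 9*n**2 + 15*n + 8).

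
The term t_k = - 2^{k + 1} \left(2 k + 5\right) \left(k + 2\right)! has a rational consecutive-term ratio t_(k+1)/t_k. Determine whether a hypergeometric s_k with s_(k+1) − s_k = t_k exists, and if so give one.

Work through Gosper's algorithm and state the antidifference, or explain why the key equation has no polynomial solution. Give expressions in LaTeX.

Step 1: r(k) = 2*(k + 3)*(2*k + 7)/(2*k + 5).
A = 2*k + 6, B = 1, C = k + 5/2.
Key eq: (2*k + 6)·f(k+1) = (1)·f(k) + (k + 5/2).
From deg A=1, deg B=0, deg C=1: d=0.
Solving with deg f ≤ 0: f(k) = 1/2.
Then R = B(k−1)f/C = 1/(2*k + 5), so s_k = R(k)·t_k = -2**(k + 1)*factorial(k + 2).
Δs = -2**(k + 1)*(2*k + 5)*factorial(k + 2), as required.

s_k = - 2^{k + 1} \left(k + 2\right)!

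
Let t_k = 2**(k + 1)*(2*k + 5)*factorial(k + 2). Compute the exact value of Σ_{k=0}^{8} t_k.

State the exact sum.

Σ = 40874803196

t_(k+1)/t_k = 2*(k + 3)*(2*k + 7)/(2*k + 5).
Take A(k)=2*k + 6, B(k)=1, C(k)=k + 5/2.
Need (2*k + 6)·f(k+1) − (1)·f(k) = k + 5/2.
From deg A=1, deg B=0, deg C=1: d=0.
Match coefficients ⇒ f(k) = 1/2.
Then R = B(k−1)f/C = 1/(2*k + 5), so s_k = R(k)·t_k = 2**(k + 1)*factorial(k + 2).
Δs = 2**(k + 1)*(2*k + 5)*factorial(k + 2), as required.
Σ_(k=0)^(8) t_k = s_(9) − s_(0) = 40874803200 − (4) = 40874803196.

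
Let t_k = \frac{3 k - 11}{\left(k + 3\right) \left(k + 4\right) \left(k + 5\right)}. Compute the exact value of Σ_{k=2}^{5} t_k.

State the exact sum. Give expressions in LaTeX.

The ratio is (k + 3)*(3*k - 8)/((k + 6)*(3*k - 11)).
A = k + 3, B = k + 6, C = k - 11/3.
Need (k + 3)·f(k+1) − (k + 5)·f(k) = k - 11/3.
Degrees (1,1,1) ⇒ d ≤ 2.
Solve for f: f(k) = -k*(k + 43)/36 (degree 2 ≤ 2).
R(k) = B(k−1)·f(k)/C(k) = -k*(k + 5)*(k + 43)/(12*(3*k - 11)); s_k = R·t_k = k*(-k - 43)/(12*(k + 3)*(k + 4)).
Δs = (3*k - 11)/(k**3 + 12*k**2 + 47*k + 60), as required.
Evaluate s at k=6 and k=2: -49/180 and -1/4; difference -1/45.

Σ = -1/45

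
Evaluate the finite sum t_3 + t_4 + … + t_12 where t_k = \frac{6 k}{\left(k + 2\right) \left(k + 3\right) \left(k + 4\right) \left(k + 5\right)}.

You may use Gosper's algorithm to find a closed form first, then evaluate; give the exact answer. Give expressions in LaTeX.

The ratio is (k + 1)*(k + 2)/(k*(k + 6)).
Factor: A=k + 2; B=k + 6; C=k.
Set up (k + 2)·f(k+1) − (k + 5)·f(k) − (k) = 0.
From deg A=1, deg B=1, deg C=1: d=3.
Solve for f: f(k) = k*(k - 1)*(k + 10)/72 (degree 3 ≤ 3).
Certificate R = B(k−1)f/C = (k - 1)*(k + 5)*(k + 10)/72 gives s_k = k*(k**2 + 9*k - 10)/(12*(k + 2)*(k + 3)*(k + 4)).
Δs = 6*k/(k**4 + 14*k**3 + 71*k**2 + 154*k + 120), as required.
Σ_(k=3)^(12) t_k = s_(13) − s_(3) = 299/4080 − (13/420) = 403/9520.

Σ = 403/9520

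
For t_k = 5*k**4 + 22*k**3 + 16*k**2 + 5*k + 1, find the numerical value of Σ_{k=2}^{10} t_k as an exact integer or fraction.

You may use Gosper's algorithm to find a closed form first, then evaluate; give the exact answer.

t_(k+1)/t_k = (5*k**4 + 42*k**3 + 112*k**2 + 123*k + 49)/(5*k**4 + 22*k**3 + 16*k**2 + 5*k + 1).
So A=1 and B=1, with C=k**4 + 22*k**3/5 + 16*k**2/5 + k + 1/5.
Need (1)·f(k+1) − (1)·f(k) = k**4 + 22*k**3/5 + 16*k**2/5 + k + 1/5.
deg f ≤ 5 (via 0,0,4).
A polynomial solution: f(k) = k*(k**4 + 3*k**3 - 4*k**2 + 1)/5.
R(k) = B(k−1)·f(k)/C(k) = k*(k**4 + 3*k**3 - 4*k**2 + 1)/(5*k**4 + 22*k**3 + 16*k**2 + 5*k + 1); s_k = R·t_k = k**5 + 3*k**4 - 4*k**3 + k.
Check: Δs_k = 5*k**4 + 22*k**3 + 16*k**2 + 5*k + 1. ✓
Telescoping: Σ = s_(11) − s_(2) = 199661 − (50) = 199611.

Σ = 199611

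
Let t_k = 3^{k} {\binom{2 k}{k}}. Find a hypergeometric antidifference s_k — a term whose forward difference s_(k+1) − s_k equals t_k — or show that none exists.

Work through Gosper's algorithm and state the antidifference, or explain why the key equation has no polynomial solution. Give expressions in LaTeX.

no hypergeometric antidifference exists

r(k) = 6*(2*k + 1)/(k + 1) after simplifying.
Factor: A=12*k + 6; B=k + 1; C=1.
f must satisfy (12*k + 6)·f(k+1) − (k)·f(k) = 1.
Bound: deg f ≤ -1.
Bound -1 < 0, so the key equation has no polynomial solution.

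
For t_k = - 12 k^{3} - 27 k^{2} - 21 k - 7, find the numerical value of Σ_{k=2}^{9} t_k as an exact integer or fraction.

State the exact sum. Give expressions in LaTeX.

Ratio r(k) = (12*k**3 + 63*k**2 + 111*k + 67)/(12*k**3 + 27*k**2 + 21*k + 7).
A = 1, B = 1, C = k**3 + 9*k**2/4 + 7*k/4 + 7/12.
Set up (1)·f(k+1) − (1)·f(k) − (k**3 + 9*k**2/4 + 7*k/4 + 7/12) = 0.
Bound: deg f ≤ 4.
Solving with deg f ≤ 4: f(k) = k*(3*k**3 + 3*k**2 + 1)/12.
So s_k = (B(k−1)f/C)·t_k = (k*(3*k**3 + 3*k**2 + 1)/(12*k**3 + 27*k**2 + 21*k + 7))·t_k = -3*k**4 - 3*k**3 - k.
Check: Δs_k = -12*k**3 - 27*k**2 - 21*k - 7. ✓
Evaluate s at k=10 and k=2: -33010 and -74; difference -32936.

Σ = -32936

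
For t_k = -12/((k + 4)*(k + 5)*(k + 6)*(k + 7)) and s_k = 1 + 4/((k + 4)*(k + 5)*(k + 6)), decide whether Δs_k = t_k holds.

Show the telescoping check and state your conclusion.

valid (s_(k+1) − s_k reduces to t_k)

s_(k+1) = 1 + 4/((k + 5)*(k + 6)*(k + 7))
s_(k+1) − s_k = -12/((k + 4)*(k + 5)*(k + 6)*(k + 7))
(s_(k+1) − s_k) − t_k = 0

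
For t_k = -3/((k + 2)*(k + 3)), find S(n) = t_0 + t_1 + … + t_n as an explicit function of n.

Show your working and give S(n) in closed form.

S(n) = 3*(-n - 1)/(2*(n + 3))

The ratio is (k + 2)/(k + 4).
Gosper form: A/B · C(k+1)/C(k) with A=k + 2, B=k + 4, C=1.
Solve (k + 2)·f(k+1) − (k + 3)·f(k) = 1.
d = 1 from the (1,1,0) case.
Solve for f: f(k) = k/2 (degree 1 ≤ 1).
Then R = B(k−1)f/C = k*(k + 3)/2, so s_k = R(k)·t_k = -3*k/(2*k + 4).
Δs = -3/(k**2 + 5*k + 6), as required.
Σ_(k=0)^n t_k = s_(n+1) − s_(0) = (3*(-n - 1)/(2*(n + 3))) − (0), i.e. 3*(-n - 1)/(2*(n + 3)).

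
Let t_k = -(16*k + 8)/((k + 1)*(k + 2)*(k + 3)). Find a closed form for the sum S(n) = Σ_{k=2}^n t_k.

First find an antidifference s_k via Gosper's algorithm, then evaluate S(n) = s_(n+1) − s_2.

S(n) = (-11*n**2 - 7*n + 18)/(3*(n**2 + 5*n + 6))

Ratio r(k) = (k + 1)*(2*k + 3)/((k + 4)*(2*k + 1)).
So A=k + 1 and B=k + 4, with C=k + 1/2.
f must satisfy (k + 1)·f(k+1) − (k + 3)·f(k) = k + 1/2.
Degrees (1,1,1) ⇒ d ≤ 2.
Coefficient equations give f(k) = k*(3*k + 1)/8.
Get s_k = R·t_k = -2*k*(3*k + 1)/((k + 1)*(k + 2)) with R(k) = B(k−1)f(k)/C(k) = k*(k + 3)*(3*k + 1)/(4*(2*k + 1)).
Verify: 8*(-2*k - 1)/(k**3 + 6*k**2 + 11*k + 6) matches t_k.
Telescope: S(n) = s_(n+1) − s_(2) = 2*(-3*n**2 - 7*n - 4)/(n**2 + 5*n + 6) − (-7/3) = (-11*n**2 - 7*n + 18)/(3*(n**2 + 5*n + 6)).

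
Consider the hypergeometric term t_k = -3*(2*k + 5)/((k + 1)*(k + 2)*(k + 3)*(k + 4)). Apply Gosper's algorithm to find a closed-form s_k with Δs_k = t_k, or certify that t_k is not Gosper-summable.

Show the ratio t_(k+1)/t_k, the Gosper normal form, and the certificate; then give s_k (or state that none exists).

r(k) = (k + 1)*(2*k + 7)/((k + 5)*(2*k + 5)) after simplifying.
Factor: A=k + 1; B=k + 5; C=k + 5/2.
Key eq: (k + 1)·f(k+1) = (k + 4)·f(k) + (k + 5/2).
Bound: deg f ≤ 3.
Coefficient equations give f(k) = k*(k + 2)*(k + 4)/6.
So s_k = (B(k−1)f/C)·t_k = (k*(k + 2)*(k + 4)**2/(3*(2*k + 5)))·t_k = k*(-k - 4)/(k**2 + 4*k + 3).
Check: Δs_k = 3*(-2*k - 5)/(k**4 + 10*k**3 + 35*k**2 + 50*k + 24). ✓

s_k = k*(-k - 4)/(k**2 + 4*k + 3)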